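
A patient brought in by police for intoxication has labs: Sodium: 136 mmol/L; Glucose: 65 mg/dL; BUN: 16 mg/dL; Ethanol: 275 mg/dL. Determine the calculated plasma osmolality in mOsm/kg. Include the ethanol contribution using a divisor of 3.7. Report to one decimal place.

355.6 mOsm/kg

Calculated osmolality = 2·Na + glucose/18 + BUN/2.8 + ethanol/3.7
= 2·136 + 65/18 + 16/2.8 + 275/3.7
= 272 + 3.61 + 5.71 + 74.32
= 355.64 mOsm/kg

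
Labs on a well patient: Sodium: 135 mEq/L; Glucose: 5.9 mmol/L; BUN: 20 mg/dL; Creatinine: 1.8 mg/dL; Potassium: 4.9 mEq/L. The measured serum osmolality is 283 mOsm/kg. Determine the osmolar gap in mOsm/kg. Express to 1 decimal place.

0.0 mOsm/kg

Calculated osmolality = 2·Na + glucose + BUN/2.8
= 2·135 + 5.9 + 20/2.8
= 270 + 5.90 + 7.14
= 283.04 mOsm/kg ≈ 283.0 mOsm/kg
Osmolar gap = measured − calculated = 283 − 283.0 = 0.0 mOsm/kg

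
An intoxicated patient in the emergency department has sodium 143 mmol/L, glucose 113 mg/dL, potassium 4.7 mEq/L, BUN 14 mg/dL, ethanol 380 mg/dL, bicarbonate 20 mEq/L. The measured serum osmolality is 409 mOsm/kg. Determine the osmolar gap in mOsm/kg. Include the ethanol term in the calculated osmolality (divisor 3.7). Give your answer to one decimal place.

9.0 mOsm/kg

Calculated osmolality = 2·Na + glucose/18 + BUN/2.8 + ethanol/3.7
= 2·143 + 113/18 + 14/2.8 + 380/3.7
= 286 + 6.28 + 5 + 102.70
= 399.98 mOsm/kg ≈ 400.0 mOsm/kg
Osmolar gap = measured − calculated = 409 − 400.0 = 9.0 mOsm/kg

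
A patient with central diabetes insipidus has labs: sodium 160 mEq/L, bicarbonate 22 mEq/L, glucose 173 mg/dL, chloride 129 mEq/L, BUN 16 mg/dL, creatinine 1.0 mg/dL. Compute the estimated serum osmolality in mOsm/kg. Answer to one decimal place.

335.3 mOsm/kg

Calculated osmolality = 2·Na + glucose/18 + BUN/2.8
= 2·160 + 173/18 + 16/2.8
= 320 + 9.61 + 5.71
= 335.32 mOsm/kg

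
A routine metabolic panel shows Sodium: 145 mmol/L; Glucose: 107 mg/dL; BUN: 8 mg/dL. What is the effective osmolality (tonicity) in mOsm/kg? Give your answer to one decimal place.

Effective osmolality excludes urea (freely permeant across cell membranes):
2·Na + glucose/18
= 2·145 + 107/18
= 290 + 5.94
= 295.94 mOsm/kg

295.9 mOsm/kg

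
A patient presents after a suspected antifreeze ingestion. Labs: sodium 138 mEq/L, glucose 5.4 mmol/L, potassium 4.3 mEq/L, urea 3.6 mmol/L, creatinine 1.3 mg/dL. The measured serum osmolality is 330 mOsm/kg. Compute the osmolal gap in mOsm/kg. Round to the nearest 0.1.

45.0 mOsm/kg

Calculated osmolality = 2·Na + glucose + urea
= 2·138 + 5.4 + 3.6
= 276 + 5.40 + 3.60
= 285 mOsm/kg ≈ 285.0 mOsm/kg
Osmolar gap = measured − calculated = 330 − 285.0 = 45.0 mOsm/kg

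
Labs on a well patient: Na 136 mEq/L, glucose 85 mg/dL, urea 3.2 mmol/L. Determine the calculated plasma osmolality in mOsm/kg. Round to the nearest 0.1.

279.9 mOsm/kg

Calculated osmolality = 2·Na + glucose/18 + urea
= 2·136 + 85/18 + 3.2
= 272 + 4.72 + 3.20
= 279.92 mOsm/kg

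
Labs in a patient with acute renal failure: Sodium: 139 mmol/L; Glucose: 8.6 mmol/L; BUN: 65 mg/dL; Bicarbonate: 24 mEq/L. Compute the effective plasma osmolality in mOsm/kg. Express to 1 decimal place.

Effective osmolality excludes urea (freely permeant across cell membranes):
2·Na + glucose
= 2·139 + 8.6
= 278 + 8.6
= 286.6 mOsm/kg

286.6 mOsm/kg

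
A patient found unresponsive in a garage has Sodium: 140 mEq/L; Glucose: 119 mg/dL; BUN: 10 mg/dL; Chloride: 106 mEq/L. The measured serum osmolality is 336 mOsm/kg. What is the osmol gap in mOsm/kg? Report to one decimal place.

45.8 mOsm/kg

Calculated osmolality = 2·Na + glucose/18 + BUN/2.8
= 2·140 + 119/18 + 10/2.8
= 280 + 6.61 + 3.57
= 290.18 mOsm/kg ≈ 290.2 mOsm/kg
Osmolar gap = measured − calculated = 336 − 290.2 = 45.8 mOsm/kg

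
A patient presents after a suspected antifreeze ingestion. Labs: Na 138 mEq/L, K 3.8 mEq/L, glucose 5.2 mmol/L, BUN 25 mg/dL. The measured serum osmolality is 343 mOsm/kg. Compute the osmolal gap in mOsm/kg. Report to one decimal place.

Calculated osmolality = 2·Na + glucose + BUN/2.8
= 2·138 + 5.2 + 25/2.8
= 276 + 5.20 + 8.93
= 290.13 mOsm/kg ≈ 290.1 mOsm/kg
Osmolar gap = measured − calculated = 343 − 290.1 = 52.9 mOsm/kg

52.9 mOsm/kg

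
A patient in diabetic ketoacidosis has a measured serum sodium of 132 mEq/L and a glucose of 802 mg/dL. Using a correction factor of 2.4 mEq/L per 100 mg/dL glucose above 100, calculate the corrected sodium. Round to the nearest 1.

Corrected Na = measured Na + 2.4 · (glucose − 100)/100
= 132 + 2.4 · (802 − 100)/100
= 132 + 16.8
= 148.8 mEq/L

149 mEq/L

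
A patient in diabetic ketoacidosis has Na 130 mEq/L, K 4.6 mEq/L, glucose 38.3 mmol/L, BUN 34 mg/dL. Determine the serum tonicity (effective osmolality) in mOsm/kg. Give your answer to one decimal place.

Effective osmolality excludes urea (freely permeant across cell membranes):
2·Na + glucose
= 2·130 + 38.3
= 260 + 38.3
= 298.3 mOsm/kg

298.3 mOsm/kg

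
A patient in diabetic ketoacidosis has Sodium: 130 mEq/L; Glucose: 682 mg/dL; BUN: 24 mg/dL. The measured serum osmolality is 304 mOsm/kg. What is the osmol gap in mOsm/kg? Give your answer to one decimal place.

-2.5 mOsm/kg

Calculated osmolality = 2·Na + glucose/18 + BUN/2.8
= 2·130 + 682/18 + 24/2.8
= 260 + 37.89 + 8.57
= 306.46 mOsm/kg ≈ 306.5 mOsm/kg
Osmolar gap = measured − calculated = 304 − 306.5 = -2.5 mOsm/kg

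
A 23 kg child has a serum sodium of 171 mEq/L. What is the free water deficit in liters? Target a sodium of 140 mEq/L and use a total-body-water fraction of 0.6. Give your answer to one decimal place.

TBW = 0.6 · 23 = 13.8 L
Free water deficit = TBW · (Na/140 − 1)
= 13.8 · (171/140 − 1)
= 13.8 · 0.2214
= 3.06 L

3.1 L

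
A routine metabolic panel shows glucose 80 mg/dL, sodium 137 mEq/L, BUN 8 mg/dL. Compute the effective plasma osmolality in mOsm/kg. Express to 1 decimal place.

278.4 mOsm/kg

Effective osmolality excludes urea (freely permeant across cell membranes):
2·Na + glucose/18
= 2·137 + 80/18
= 274 + 4.44
= 278.44 mOsm/kg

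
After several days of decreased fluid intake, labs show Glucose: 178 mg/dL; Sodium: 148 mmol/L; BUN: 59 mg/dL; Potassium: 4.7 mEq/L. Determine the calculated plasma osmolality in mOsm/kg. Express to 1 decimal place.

Calculated osmolality = 2·Na + glucose/18 + BUN/2.8
= 2·148 + 178/18 + 59/2.8
= 296 + 9.89 + 21.07
= 326.96 mOsm/kg

327.0 mOsm/kg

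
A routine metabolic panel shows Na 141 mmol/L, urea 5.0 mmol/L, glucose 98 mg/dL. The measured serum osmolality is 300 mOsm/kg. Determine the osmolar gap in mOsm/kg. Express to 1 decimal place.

7.6 mOsm/kg

Calculated osmolality = 2·Na + glucose/18 + urea
= 2·141 + 98/18 + 5
= 282 + 5.44 + 5
= 292.44 mOsm/kg ≈ 292.4 mOsm/kg
Osmolar gap = measured − calculated = 300 − 292.4 = 7.6 mOsm/kg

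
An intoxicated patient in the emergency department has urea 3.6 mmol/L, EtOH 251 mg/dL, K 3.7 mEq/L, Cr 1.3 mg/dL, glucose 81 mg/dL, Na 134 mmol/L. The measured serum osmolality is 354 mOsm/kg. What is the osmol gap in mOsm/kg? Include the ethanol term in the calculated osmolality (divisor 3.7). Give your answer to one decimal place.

10.1 mOsm/kg

Calculated osmolality = 2·Na + glucose/18 + urea + ethanol/3.7
= 2·134 + 81/18 + 3.6 + 251/3.7
= 268 + 4.50 + 3.60 + 67.84
= 343.94 mOsm/kg ≈ 343.9 mOsm/kg
Osmolar gap = measured − calculated = 354 − 343.9 = 10.1 mOsm/kg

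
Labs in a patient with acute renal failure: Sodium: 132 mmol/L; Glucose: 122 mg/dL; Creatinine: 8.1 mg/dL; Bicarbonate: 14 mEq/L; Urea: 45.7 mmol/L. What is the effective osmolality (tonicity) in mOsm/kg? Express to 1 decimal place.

270.8 mOsm/kg

Effective osmolality excludes urea (freely permeant across cell membranes):
2·Na + glucose/18
= 2·132 + 122/18
= 264 + 6.78
= 270.78 mOsm/kg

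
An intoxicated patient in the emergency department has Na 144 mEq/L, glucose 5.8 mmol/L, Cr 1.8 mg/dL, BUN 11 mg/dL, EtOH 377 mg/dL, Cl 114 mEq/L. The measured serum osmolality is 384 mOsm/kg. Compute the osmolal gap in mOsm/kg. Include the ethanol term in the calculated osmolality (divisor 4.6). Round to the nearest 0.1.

Calculated osmolality = 2·Na + glucose + BUN/2.8 + ethanol/4.6
= 2·144 + 5.8 + 11/2.8 + 377/4.6
= 288 + 5.80 + 3.93 + 81.96
= 379.69 mOsm/kg ≈ 379.7 mOsm/kg
Osmolar gap = measured − calculated = 384 − 379.7 = 4.3 mOsm/kg

4.3 mOsm/kg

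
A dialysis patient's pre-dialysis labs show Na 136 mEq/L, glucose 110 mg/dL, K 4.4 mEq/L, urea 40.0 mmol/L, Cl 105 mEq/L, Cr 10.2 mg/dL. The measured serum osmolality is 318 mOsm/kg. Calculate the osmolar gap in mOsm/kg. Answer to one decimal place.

-0.1 mOsm/kg

Calculated osmolality = 2·Na + glucose/18 + urea
= 2·136 + 110/18 + 40
= 272 + 6.11 + 40
= 318.11 mOsm/kg ≈ 318.1 mOsm/kg
Osmolar gap = measured − calculated = 318 − 318.1 = -0.1 mOsm/kg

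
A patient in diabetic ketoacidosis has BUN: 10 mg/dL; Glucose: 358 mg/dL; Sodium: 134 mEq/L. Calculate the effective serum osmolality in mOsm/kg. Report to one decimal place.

Effective osmolality excludes urea (freely permeant across cell membranes):
2·Na + glucose/18
= 2·134 + 358/18
= 268 + 19.89
= 287.89 mOsm/kg

287.9 mOsm/kg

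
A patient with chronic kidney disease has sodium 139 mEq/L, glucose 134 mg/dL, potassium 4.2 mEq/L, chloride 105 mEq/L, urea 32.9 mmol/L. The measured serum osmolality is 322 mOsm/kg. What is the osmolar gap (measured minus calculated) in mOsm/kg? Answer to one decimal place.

3.7 mOsm/kg

Calculated osmolality = 2·Na + glucose/18 + urea
= 2·139 + 134/18 + 32.9
= 278 + 7.44 + 32.90
= 318.34 mOsm/kg ≈ 318.3 mOsm/kg
Osmolar gap = measured − calculated = 322 − 318.3 = 3.7 mOsm/kg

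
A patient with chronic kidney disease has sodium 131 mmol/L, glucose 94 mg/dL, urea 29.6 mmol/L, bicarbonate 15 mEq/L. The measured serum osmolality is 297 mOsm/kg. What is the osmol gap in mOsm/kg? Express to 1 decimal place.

0.2 mOsm/kg

Calculated osmolality = 2·Na + glucose/18 + urea
= 2·131 + 94/18 + 29.6
= 262 + 5.22 + 29.60
= 296.82 mOsm/kg ≈ 296.8 mOsm/kg
Osmolar gap = measured − calculated = 297 − 296.8 = 0.2 mOsm/kg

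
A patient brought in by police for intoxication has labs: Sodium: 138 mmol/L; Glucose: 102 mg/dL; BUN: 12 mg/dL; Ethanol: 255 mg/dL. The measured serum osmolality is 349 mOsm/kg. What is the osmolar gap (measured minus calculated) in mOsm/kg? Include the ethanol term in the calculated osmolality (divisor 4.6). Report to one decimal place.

Calculated osmolality = 2·Na + glucose/18 + BUN/2.8 + ethanol/4.6
= 2·138 + 102/18 + 12/2.8 + 255/4.6
= 276 + 5.67 + 4.29 + 55.43
= 341.39 mOsm/kg ≈ 341.4 mOsm/kg
Osmolar gap = measured − calculated = 349 − 341.4 = 7.6 mOsm/kg

7.6 mOsm/kg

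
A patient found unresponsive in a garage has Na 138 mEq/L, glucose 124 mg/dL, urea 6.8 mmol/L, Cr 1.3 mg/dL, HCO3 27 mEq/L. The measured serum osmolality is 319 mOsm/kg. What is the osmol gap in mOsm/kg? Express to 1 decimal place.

29.3 mOsm/kg

Calculated osmolality = 2·Na + glucose/18 + urea
= 2·138 + 124/18 + 6.8
= 276 + 6.89 + 6.80
= 289.69 mOsm/kg ≈ 289.7 mOsm/kg
Osmolar gap = measured − calculated = 319 − 289.7 = 29.3 mOsm/kg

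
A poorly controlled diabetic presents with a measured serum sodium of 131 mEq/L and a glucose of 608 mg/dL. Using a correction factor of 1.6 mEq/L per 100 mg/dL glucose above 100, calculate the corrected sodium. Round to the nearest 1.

139 mEq/L

Corrected Na = measured Na + 1.6 · (glucose − 100)/100
= 131 + 1.6 · (608 − 100)/100
= 131 + 8.1
= 139.1 mEq/L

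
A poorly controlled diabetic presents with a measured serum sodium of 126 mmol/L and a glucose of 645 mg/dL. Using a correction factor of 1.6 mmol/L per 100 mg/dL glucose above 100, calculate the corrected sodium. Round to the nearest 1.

135 mmol/L

Corrected Na = measured Na + 1.6 · (glucose − 100)/100
= 126 + 1.6 · (645 − 100)/100
= 126 + 8.7
= 134.7 mmol/L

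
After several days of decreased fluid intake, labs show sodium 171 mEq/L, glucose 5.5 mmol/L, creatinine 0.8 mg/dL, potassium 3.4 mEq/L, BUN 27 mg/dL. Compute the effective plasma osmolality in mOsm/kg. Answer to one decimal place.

Effective osmolality excludes urea (freely permeant across cell membranes):
2·Na + glucose
= 2·171 + 5.5
= 342 + 5.5
= 347.5 mOsm/kg

347.5 mOsm/kg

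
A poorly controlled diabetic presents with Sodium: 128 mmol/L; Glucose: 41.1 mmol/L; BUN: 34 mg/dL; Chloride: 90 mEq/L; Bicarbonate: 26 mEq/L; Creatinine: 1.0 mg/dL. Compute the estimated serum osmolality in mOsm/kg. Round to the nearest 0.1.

309.2 mOsm/kg

Calculated osmolality = 2·Na + glucose + BUN/2.8
= 2·128 + 41.1 + 34/2.8
= 256 + 41.10 + 12.14
= 309.24 mOsm/kg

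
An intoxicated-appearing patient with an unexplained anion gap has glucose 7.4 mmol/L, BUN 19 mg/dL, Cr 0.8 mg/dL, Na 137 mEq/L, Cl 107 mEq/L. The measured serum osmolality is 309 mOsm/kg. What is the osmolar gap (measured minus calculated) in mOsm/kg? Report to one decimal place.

Calculated osmolality = 2·Na + glucose + BUN/2.8
= 2·137 + 7.4 + 19/2.8
= 274 + 7.40 + 6.79
= 288.19 mOsm/kg ≈ 288.2 mOsm/kg
Osmolar gap = measured − calculated = 309 − 288.2 = 20.8 mOsm/kg

20.8 mOsm/kg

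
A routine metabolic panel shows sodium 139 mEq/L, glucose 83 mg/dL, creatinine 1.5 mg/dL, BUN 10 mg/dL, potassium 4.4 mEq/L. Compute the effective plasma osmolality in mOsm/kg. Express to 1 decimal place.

282.6 mOsm/kg

Effective osmolality excludes urea (freely permeant across cell membranes):
2·Na + glucose/18
= 2·139 + 83/18
= 278 + 4.61
= 282.61 mOsm/kg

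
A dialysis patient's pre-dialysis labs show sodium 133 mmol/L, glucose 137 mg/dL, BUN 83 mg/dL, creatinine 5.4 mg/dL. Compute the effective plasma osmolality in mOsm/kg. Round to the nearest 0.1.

273.6 mOsm/kg

Effective osmolality excludes urea (freely permeant across cell membranes):
2·Na + glucose/18
= 2·133 + 137/18
= 266 + 7.61
= 273.61 mOsm/kg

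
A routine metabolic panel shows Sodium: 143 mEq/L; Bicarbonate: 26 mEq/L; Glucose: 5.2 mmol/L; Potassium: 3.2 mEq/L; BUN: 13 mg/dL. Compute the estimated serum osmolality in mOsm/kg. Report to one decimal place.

Calculated osmolality = 2·Na + glucose + BUN/2.8
= 2·143 + 5.2 + 13/2.8
= 286 + 5.20 + 4.64
= 295.84 mOsm/kg

295.8 mOsm/kg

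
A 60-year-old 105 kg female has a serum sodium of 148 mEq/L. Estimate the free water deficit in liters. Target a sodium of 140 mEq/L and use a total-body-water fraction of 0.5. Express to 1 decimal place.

3.0 L

TBW = 0.5 · 105 = 52.5 L
Free water deficit = TBW · (Na/140 − 1)
= 52.5 · (148/140 − 1)
= 52.5 · 0.0571
= 3 L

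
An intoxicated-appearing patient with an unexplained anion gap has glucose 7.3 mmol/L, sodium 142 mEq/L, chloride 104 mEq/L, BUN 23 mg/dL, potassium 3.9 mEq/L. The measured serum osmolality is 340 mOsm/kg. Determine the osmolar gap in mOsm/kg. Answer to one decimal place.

40.5 mOsm/kg

Calculated osmolality = 2·Na + glucose + BUN/2.8
= 2·142 + 7.3 + 23/2.8
= 284 + 7.30 + 8.21
= 299.51 mOsm/kg ≈ 299.5 mOsm/kg
Osmolar gap = measured − calculated = 340 − 299.5 = 40.5 mOsm/kg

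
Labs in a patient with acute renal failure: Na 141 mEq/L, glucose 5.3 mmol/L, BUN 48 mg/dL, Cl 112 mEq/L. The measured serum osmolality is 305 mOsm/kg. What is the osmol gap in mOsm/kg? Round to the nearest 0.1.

Calculated osmolality = 2·Na + glucose + BUN/2.8
= 2·141 + 5.3 + 48/2.8
= 282 + 5.30 + 17.14
= 304.44 mOsm/kg ≈ 304.4 mOsm/kg
Osmolar gap = measured − calculated = 305 − 304.4 = 0.6 mOsm/kg

0.6 mOsm/kg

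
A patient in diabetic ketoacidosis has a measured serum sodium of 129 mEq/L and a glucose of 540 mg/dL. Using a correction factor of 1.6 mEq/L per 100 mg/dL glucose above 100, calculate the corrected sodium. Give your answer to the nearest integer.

Corrected Na = measured Na + 1.6 · (glucose − 100)/100
= 129 + 1.6 · (540 − 100)/100
= 129 + 7
= 136 mEq/L

136 mEq/L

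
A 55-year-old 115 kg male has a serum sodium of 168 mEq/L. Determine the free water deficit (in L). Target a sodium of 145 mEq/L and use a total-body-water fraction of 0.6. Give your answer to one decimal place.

TBW = 0.6 · 115 = 69 L
Free water deficit = TBW · (Na/145 − 1)
= 69 · (168/145 − 1)
= 69 · 0.1586
= 10.94 L

10.9 L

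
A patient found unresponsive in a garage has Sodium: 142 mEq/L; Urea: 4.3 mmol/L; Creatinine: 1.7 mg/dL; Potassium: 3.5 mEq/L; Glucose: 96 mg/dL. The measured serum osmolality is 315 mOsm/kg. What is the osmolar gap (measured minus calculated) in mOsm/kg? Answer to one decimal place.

Calculated osmolality = 2·Na + glucose/18 + urea
= 2·142 + 96/18 + 4.3
= 284 + 5.33 + 4.30
= 293.63 mOsm/kg ≈ 293.6 mOsm/kg
Osmolar gap = measured − calculated = 315 − 293.6 = 21.4 mOsm/kg

21.4 mOsm/kg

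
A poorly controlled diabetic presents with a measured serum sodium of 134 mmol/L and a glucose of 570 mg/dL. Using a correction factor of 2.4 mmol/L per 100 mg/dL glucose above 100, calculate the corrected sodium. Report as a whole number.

145 mmol/L

Corrected Na = measured Na + 2.4 · (glucose − 100)/100
= 134 + 2.4 · (570 − 100)/100
= 134 + 11.3
= 145.3 mmol/L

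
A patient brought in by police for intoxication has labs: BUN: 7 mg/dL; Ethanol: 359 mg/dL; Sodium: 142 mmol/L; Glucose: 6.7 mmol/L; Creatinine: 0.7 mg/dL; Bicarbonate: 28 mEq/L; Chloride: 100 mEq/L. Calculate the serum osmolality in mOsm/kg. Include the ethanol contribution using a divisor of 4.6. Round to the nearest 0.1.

371.2 mOsm/kg

Calculated osmolality = 2·Na + glucose + BUN/2.8 + ethanol/4.6
= 2·142 + 6.7 + 7/2.8 + 359/4.6
= 284 + 6.70 + 2.50 + 78.04
= 371.24 mOsm/kg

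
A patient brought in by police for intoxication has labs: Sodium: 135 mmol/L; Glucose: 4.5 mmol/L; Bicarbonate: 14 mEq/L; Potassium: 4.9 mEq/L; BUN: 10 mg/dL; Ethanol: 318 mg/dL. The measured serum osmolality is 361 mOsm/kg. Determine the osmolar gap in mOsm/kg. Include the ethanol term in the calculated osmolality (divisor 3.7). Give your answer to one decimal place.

-3.0 mOsm/kg

Calculated osmolality = 2·Na + glucose + BUN/2.8 + ethanol/3.7
= 2·135 + 4.5 + 10/2.8 + 318/3.7
= 270 + 4.50 + 3.57 + 85.95
= 364.02 mOsm/kg ≈ 364.0 mOsm/kg
Osmolar gap = measured − calculated = 361 − 364.0 = -3.0 mOsm/kg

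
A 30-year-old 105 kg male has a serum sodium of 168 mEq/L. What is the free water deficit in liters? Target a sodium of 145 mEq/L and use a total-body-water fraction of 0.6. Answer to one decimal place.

TBW = 0.6 · 105 = 63 L
Free water deficit = TBW · (Na/145 − 1)
= 63 · (168/145 − 1)
= 63 · 0.1586
= 9.99 L

10.0 L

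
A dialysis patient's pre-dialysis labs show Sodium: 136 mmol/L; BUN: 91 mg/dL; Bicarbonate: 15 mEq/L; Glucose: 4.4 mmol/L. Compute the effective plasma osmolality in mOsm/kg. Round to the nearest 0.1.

Effective osmolality excludes urea (freely permeant across cell membranes):
2·Na + glucose
= 2·136 + 4.4
= 272 + 4.4
= 276.4 mOsm/kg

276.4 mOsm/kg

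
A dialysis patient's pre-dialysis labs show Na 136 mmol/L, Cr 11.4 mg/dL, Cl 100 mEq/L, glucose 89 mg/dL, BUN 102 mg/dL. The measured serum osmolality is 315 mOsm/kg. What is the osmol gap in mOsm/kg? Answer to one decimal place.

Calculated osmolality = 2·Na + glucose/18 + BUN/2.8
= 2·136 + 89/18 + 102/2.8
= 272 + 4.94 + 36.43
= 313.37 mOsm/kg ≈ 313.4 mOsm/kg
Osmolar gap = measured − calculated = 315 − 313.4 = 1.6 mOsm/kg

1.6 mOsm/kg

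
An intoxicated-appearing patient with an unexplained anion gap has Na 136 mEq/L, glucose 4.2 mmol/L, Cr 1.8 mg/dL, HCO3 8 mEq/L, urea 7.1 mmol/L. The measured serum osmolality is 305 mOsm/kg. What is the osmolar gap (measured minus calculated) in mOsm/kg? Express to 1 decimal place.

Calculated osmolality = 2·Na + glucose + urea
= 2·136 + 4.2 + 7.1
= 272 + 4.20 + 7.10
= 283.3 mOsm/kg ≈ 283.3 mOsm/kg
Osmolar gap = measured − calculated = 305 − 283.3 = 21.7 mOsm/kg

21.7 mOsm/kg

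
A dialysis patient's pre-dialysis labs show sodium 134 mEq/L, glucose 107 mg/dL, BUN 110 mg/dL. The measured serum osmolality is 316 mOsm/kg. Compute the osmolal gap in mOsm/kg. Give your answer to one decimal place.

Calculated osmolality = 2·Na + glucose/18 + BUN/2.8
= 2·134 + 107/18 + 110/2.8
= 268 + 5.94 + 39.29
= 313.23 mOsm/kg ≈ 313.2 mOsm/kg
Osmolar gap = measured − calculated = 316 − 313.2 = 2.8 mOsm/kg

2.8 mOsm/kg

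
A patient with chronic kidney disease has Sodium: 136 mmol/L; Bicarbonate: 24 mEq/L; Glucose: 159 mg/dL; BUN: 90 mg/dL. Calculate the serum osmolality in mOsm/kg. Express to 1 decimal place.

Calculated osmolality = 2·Na + glucose/18 + BUN/2.8
= 2·136 + 159/18 + 90/2.8
= 272 + 8.83 + 32.14
= 312.97 mOsm/kg

313.0 mOsm/kg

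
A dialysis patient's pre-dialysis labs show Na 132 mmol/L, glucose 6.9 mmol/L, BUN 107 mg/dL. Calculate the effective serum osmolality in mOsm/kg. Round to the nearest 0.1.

270.9 mOsm/kg

Effective osmolality excludes urea (freely permeant across cell membranes):
2·Na + glucose
= 2·132 + 6.9
= 264 + 6.9
= 270.9 mOsm/kg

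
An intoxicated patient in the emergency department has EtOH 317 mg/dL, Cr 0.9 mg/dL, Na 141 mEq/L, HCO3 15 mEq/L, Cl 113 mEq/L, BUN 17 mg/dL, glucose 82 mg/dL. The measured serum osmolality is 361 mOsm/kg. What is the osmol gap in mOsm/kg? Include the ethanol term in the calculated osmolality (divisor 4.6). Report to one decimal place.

-0.5 mOsm/kg

Calculated osmolality = 2·Na + glucose/18 + BUN/2.8 + ethanol/4.6
= 2·141 + 82/18 + 17/2.8 + 317/4.6
= 282 + 4.56 + 6.07 + 68.91
= 361.54 mOsm/kg ≈ 361.5 mOsm/kg
Osmolar gap = measured − calculated = 361 − 361.5 = -0.5 mOsm/kg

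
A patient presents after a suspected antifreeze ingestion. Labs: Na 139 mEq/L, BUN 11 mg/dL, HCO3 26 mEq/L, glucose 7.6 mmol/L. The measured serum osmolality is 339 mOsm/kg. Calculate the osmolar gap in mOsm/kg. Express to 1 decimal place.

49.5 mOsm/kg

Calculated osmolality = 2·Na + glucose + BUN/2.8
= 2·139 + 7.6 + 11/2.8
= 278 + 7.60 + 3.93
= 289.53 mOsm/kg ≈ 289.5 mOsm/kg
Osmolar gap = measured − calculated = 339 − 289.5 = 49.5 mOsm/kg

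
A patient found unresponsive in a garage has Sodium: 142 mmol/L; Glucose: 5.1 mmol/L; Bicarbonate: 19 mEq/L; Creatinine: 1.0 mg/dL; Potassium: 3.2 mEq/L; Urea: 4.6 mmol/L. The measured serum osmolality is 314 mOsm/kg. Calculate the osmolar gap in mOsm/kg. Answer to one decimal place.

20.3 mOsm/kg

Calculated osmolality = 2·Na + glucose + urea
= 2·142 + 5.1 + 4.6
= 284 + 5.10 + 4.60
= 293.7 mOsm/kg ≈ 293.7 mOsm/kg
Osmolar gap = measured − calculated = 314 − 293.7 = 20.3 mOsm/kg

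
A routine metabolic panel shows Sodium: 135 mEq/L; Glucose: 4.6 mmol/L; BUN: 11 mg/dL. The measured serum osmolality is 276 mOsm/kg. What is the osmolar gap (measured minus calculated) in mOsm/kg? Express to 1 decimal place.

Calculated osmolality = 2·Na + glucose + BUN/2.8
= 2·135 + 4.6 + 11/2.8
= 270 + 4.60 + 3.93
= 278.53 mOsm/kg ≈ 278.5 mOsm/kg
Osmolar gap = measured − calculated = 276 − 278.5 = -2.5 mOsm/kg

-2.5 mOsm/kg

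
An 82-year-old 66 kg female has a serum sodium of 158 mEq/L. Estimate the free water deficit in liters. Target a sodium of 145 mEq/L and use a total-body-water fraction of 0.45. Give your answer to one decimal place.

2.7 L

TBW = 0.45 · 66 = 29.7 L
Free water deficit = TBW · (Na/145 − 1)
= 29.7 · (158/145 − 1)
= 29.7 · 0.0897
= 2.66 L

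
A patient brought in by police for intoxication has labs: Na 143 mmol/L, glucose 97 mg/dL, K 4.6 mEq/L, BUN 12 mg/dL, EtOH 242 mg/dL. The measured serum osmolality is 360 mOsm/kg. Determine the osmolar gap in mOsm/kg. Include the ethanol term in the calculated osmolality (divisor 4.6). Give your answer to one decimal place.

11.7 mOsm/kg

Calculated osmolality = 2·Na + glucose/18 + BUN/2.8 + ethanol/4.6
= 2·143 + 97/18 + 12/2.8 + 242/4.6
= 286 + 5.39 + 4.29 + 52.61
= 348.29 mOsm/kg ≈ 348.3 mOsm/kg
Osmolar gap = measured − calculated = 360 − 348.3 = 11.7 mOsm/kg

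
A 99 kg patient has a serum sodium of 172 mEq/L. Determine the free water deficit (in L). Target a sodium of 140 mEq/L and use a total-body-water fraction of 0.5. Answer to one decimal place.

TBW = 0.5 · 99 = 49.5 L
Free water deficit = TBW · (Na/140 − 1)
= 49.5 · (172/140 − 1)
= 49.5 · 0.2286
= 11.32 L

11.3 L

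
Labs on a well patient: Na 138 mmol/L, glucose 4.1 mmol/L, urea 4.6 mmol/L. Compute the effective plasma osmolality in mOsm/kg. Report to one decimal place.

280.1 mOsm/kg

Effective osmolality excludes urea (freely permeant across cell membranes):
2·Na + glucose
= 2·138 + 4.1
= 276 + 4.1
= 280.1 mOsm/kg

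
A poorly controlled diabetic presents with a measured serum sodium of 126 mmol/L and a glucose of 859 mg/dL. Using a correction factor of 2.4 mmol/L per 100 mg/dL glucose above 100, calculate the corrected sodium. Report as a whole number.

144 mmol/L

Corrected Na = measured Na + 2.4 · (glucose − 100)/100
= 126 + 2.4 · (859 − 100)/100
= 126 + 18.2
= 144.2 mmol/L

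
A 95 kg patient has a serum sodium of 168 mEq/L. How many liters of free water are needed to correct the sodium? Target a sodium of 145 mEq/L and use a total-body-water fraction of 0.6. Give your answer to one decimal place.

9.0 L

TBW = 0.6 · 95 = 57 L
Free water deficit = TBW · (Na/145 − 1)
= 57 · (168/145 − 1)
= 57 · 0.1586
= 9.04 L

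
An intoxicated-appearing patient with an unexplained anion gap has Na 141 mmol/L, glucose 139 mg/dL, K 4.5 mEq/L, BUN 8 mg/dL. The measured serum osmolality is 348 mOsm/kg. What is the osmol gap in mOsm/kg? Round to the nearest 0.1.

55.4 mOsm/kg

Calculated osmolality = 2·Na + glucose/18 + BUN/2.8
= 2·141 + 139/18 + 8/2.8
= 282 + 7.72 + 2.86
= 292.58 mOsm/kg ≈ 292.6 mOsm/kg
Osmolar gap = measured − calculated = 348 − 292.6 = 55.4 mOsm/kg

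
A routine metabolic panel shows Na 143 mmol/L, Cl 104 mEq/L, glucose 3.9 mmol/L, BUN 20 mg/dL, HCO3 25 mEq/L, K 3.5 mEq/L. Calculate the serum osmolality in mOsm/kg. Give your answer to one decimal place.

297.0 mOsm/kg

Calculated osmolality = 2·Na + glucose + BUN/2.8
= 2·143 + 3.9 + 20/2.8
= 286 + 3.90 + 7.14
= 297.04 mOsm/kg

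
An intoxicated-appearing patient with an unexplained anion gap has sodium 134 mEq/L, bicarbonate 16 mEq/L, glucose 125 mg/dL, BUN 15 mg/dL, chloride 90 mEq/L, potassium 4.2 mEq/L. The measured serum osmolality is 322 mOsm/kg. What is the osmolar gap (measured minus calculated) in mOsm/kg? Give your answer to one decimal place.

Calculated osmolality = 2·Na + glucose/18 + BUN/2.8
= 2·134 + 125/18 + 15/2.8
= 268 + 6.94 + 5.36
= 280.3 mOsm/kg ≈ 280.3 mOsm/kg
Osmolar gap = measured − calculated = 322 − 280.3 = 41.7 mOsm/kg

41.7 mOsm/kg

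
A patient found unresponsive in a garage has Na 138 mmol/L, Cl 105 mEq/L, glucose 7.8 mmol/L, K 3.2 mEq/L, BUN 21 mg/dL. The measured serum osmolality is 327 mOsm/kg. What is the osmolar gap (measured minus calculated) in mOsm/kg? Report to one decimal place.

35.7 mOsm/kg

Calculated osmolality = 2·Na + glucose + BUN/2.8
= 2·138 + 7.8 + 21/2.8
= 276 + 7.80 + 7.50
= 291.3 mOsm/kg ≈ 291.3 mOsm/kg
Osmolar gap = measured − calculated = 327 − 291.3 = 35.7 mOsm/kg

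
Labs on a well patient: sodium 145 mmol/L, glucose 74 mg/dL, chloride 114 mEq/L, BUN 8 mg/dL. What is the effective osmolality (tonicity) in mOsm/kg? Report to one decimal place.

294.1 mOsm/kg

Effective osmolality excludes urea (freely permeant across cell membranes):
2·Na + glucose/18
= 2·145 + 74/18
= 290 + 4.11
= 294.11 mOsm/kg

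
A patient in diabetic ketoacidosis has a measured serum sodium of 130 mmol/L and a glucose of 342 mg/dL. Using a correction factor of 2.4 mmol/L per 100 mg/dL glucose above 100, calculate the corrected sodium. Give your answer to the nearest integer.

136 mmol/L

Corrected Na = measured Na + 2.4 · (glucose − 100)/100
= 130 + 2.4 · (342 − 100)/100
= 130 + 5.8
= 135.8 mmol/L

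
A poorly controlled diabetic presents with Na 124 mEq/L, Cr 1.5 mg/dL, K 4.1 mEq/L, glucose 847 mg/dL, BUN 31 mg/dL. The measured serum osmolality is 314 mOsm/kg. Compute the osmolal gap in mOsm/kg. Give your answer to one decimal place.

Calculated osmolality = 2·Na + glucose/18 + BUN/2.8
= 2·124 + 847/18 + 31/2.8
= 248 + 47.06 + 11.07
= 306.13 mOsm/kg ≈ 306.1 mOsm/kg
Osmolar gap = measured − calculated = 314 − 306.1 = 7.9 mOsm/kg

7.9 mOsm/kg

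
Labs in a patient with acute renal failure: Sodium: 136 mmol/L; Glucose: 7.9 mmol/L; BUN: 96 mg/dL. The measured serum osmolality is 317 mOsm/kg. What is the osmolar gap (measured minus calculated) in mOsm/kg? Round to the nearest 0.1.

Calculated osmolality = 2·Na + glucose + BUN/2.8
= 2·136 + 7.9 + 96/2.8
= 272 + 7.90 + 34.29
= 314.19 mOsm/kg ≈ 314.2 mOsm/kg
Osmolar gap = measured − calculated = 317 − 314.2 = 2.8 mOsm/kg

2.8 mOsm/kg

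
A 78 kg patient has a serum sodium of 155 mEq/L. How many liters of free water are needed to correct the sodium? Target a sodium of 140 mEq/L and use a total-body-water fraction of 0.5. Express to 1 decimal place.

TBW = 0.5 · 78 = 39 L
Free water deficit = TBW · (Na/140 − 1)
= 39 · (155/140 − 1)
= 39 · 0.1071
= 4.18 L

4.2 L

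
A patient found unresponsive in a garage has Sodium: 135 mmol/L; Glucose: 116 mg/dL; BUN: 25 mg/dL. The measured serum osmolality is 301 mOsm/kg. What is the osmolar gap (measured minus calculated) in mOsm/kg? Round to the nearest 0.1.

15.6 mOsm/kg

Calculated osmolality = 2·Na + glucose/18 + BUN/2.8
= 2·135 + 116/18 + 25/2.8
= 270 + 6.44 + 8.93
= 285.37 mOsm/kg ≈ 285.4 mOsm/kg
Osmolar gap = measured − calculated = 301 − 285.4 = 15.6 mOsm/kg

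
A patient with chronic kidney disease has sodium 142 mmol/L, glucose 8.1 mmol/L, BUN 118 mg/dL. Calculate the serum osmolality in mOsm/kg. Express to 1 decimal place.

334.2 mOsm/kg

Calculated osmolality = 2·Na + glucose + BUN/2.8
= 2·142 + 8.1 + 118/2.8
= 284 + 8.10 + 42.14
= 334.24 mOsm/kg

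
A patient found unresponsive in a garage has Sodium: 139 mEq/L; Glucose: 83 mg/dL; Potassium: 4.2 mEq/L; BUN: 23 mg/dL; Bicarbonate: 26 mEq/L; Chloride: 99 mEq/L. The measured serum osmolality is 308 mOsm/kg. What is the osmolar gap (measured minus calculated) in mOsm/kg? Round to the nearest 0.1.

17.2 mOsm/kg

Calculated osmolality = 2·Na + glucose/18 + BUN/2.8
= 2·139 + 83/18 + 23/2.8
= 278 + 4.61 + 8.21
= 290.82 mOsm/kg ≈ 290.8 mOsm/kg
Osmolar gap = measured − calculated = 308 − 290.8 = 17.2 mOsm/kg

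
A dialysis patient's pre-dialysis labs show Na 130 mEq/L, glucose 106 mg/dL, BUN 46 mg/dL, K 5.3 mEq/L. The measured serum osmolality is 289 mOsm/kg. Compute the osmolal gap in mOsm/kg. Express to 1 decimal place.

Calculated osmolality = 2·Na + glucose/18 + BUN/2.8
= 2·130 + 106/18 + 46/2.8
= 260 + 5.89 + 16.43
= 282.32 mOsm/kg ≈ 282.3 mOsm/kg
Osmolar gap = measured − calculated = 289 − 282.3 = 6.7 mOsm/kg

6.7 mOsm/kg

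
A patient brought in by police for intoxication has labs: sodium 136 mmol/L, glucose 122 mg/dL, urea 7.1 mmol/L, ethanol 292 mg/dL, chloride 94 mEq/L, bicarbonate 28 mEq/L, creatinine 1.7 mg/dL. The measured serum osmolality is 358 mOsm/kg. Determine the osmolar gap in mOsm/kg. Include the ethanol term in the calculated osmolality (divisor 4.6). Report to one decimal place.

Calculated osmolality = 2·Na + glucose/18 + urea + ethanol/4.6
= 2·136 + 122/18 + 7.1 + 292/4.6
= 272 + 6.78 + 7.10 + 63.48
= 349.36 mOsm/kg ≈ 349.4 mOsm/kg
Osmolar gap = measured − calculated = 358 − 349.4 = 8.6 mOsm/kg

8.6 mOsm/kg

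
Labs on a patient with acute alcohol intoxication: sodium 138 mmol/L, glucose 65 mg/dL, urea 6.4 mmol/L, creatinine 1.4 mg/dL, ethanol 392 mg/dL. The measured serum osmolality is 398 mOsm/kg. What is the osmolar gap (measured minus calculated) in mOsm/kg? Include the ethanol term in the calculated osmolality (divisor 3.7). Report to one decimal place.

Calculated osmolality = 2·Na + glucose/18 + urea + ethanol/3.7
= 2·138 + 65/18 + 6.4 + 392/3.7
= 276 + 3.61 + 6.40 + 105.95
= 391.96 mOsm/kg ≈ 392.0 mOsm/kg
Osmolar gap = measured − calculated = 398 − 392.0 = 6.0 mOsm/kg

6.0 mOsm/kg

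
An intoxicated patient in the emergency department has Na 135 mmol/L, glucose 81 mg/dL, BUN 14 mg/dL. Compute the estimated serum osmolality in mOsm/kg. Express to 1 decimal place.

279.5 mOsm/kg

Calculated osmolality = 2·Na + glucose/18 + BUN/2.8
= 2·135 + 81/18 + 14/2.8
= 270 + 4.50 + 5
= 279.5 mOsm/kg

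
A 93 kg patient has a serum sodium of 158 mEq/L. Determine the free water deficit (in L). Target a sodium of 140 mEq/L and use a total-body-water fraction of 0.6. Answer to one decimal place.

TBW = 0.6 · 93 = 55.8 L
Free water deficit = TBW · (Na/140 − 1)
= 55.8 · (158/140 − 1)
= 55.8 · 0.1286
= 7.18 L

7.2 L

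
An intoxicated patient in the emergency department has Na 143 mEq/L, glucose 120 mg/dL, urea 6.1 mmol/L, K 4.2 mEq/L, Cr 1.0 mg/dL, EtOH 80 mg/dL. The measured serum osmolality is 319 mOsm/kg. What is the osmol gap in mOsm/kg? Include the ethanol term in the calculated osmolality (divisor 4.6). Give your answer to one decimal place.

Calculated osmolality = 2·Na + glucose/18 + urea + ethanol/4.6
= 2·143 + 120/18 + 6.1 + 80/4.6
= 286 + 6.67 + 6.10 + 17.39
= 316.16 mOsm/kg ≈ 316.2 mOsm/kg
Osmolar gap = measured − calculated = 319 − 316.2 = 2.8 mOsm/kg

2.8 mOsm/kg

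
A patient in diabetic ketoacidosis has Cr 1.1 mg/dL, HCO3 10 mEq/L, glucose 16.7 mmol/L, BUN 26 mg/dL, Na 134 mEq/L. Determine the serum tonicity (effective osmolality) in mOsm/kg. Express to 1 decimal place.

Effective osmolality excludes urea (freely permeant across cell membranes):
2·Na + glucose
= 2·134 + 16.7
= 268 + 16.7
= 284.7 mOsm/kg

284.7 mOsm/kg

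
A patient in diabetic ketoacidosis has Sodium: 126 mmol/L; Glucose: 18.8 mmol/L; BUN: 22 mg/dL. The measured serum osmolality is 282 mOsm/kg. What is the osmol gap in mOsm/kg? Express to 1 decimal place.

Calculated osmolality = 2·Na + glucose + BUN/2.8
= 2·126 + 18.8 + 22/2.8
= 252 + 18.80 + 7.86
= 278.66 mOsm/kg ≈ 278.7 mOsm/kg
Osmolar gap = measured − calculated = 282 − 278.7 = 3.3 mOsm/kg

3.3 mOsm/kg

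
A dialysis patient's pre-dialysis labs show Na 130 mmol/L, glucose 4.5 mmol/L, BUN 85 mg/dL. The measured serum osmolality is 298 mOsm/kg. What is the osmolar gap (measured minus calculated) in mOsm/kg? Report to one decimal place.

3.1 mOsm/kg

Calculated osmolality = 2·Na + glucose + BUN/2.8
= 2·130 + 4.5 + 85/2.8
= 260 + 4.50 + 30.36
= 294.86 mOsm/kg ≈ 294.9 mOsm/kg
Osmolar gap = measured − calculated = 298 − 294.9 = 3.1 mOsm/kg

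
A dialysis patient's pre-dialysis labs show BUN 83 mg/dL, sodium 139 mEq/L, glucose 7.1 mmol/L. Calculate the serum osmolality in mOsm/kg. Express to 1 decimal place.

Calculated osmolality = 2·Na + glucose + BUN/2.8
= 2·139 + 7.1 + 83/2.8
= 278 + 7.10 + 29.64
= 314.74 mOsm/kg

314.7 mOsm/kg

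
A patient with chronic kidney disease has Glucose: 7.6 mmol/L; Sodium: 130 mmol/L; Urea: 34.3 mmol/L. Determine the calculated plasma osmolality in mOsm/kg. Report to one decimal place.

Calculated osmolality = 2·Na + glucose + urea
= 2·130 + 7.6 + 34.3
= 260 + 7.60 + 34.30
= 301.9 mOsm/kg

301.9 mOsm/kg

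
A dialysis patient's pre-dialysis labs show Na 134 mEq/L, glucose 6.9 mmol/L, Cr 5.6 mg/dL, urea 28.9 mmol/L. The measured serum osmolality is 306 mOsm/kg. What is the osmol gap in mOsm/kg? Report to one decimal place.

Calculated osmolality = 2·Na + glucose + urea
= 2·134 + 6.9 + 28.9
= 268 + 6.90 + 28.90
= 303.8 mOsm/kg ≈ 303.8 mOsm/kg
Osmolar gap = measured − calculated = 306 − 303.8 = 2.2 mOsm/kg

2.2 mOsm/kg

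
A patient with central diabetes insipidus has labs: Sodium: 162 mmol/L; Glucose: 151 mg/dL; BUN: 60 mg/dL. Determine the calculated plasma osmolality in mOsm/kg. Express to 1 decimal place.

Calculated osmolality = 2·Na + glucose/18 + BUN/2.8
= 2·162 + 151/18 + 60/2.8
= 324 + 8.39 + 21.43
= 353.82 mOsm/kg

353.8 mOsm/kg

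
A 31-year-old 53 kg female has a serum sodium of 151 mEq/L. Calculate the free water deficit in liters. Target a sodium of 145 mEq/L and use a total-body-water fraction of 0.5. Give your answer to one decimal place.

1.1 L

TBW = 0.5 · 53 = 26.5 L
Free water deficit = TBW · (Na/145 − 1)
= 26.5 · (151/145 − 1)
= 26.5 · 0.0414
= 1.1 L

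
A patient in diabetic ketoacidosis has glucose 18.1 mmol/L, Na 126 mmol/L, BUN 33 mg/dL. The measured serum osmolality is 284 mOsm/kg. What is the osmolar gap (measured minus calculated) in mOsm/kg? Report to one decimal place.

Calculated osmolality = 2·Na + glucose + BUN/2.8
= 2·126 + 18.1 + 33/2.8
= 252 + 18.10 + 11.79
= 281.89 mOsm/kg ≈ 281.9 mOsm/kg
Osmolar gap = measured − calculated = 284 − 281.9 = 2.1 mOsm/kg

2.1 mOsm/kg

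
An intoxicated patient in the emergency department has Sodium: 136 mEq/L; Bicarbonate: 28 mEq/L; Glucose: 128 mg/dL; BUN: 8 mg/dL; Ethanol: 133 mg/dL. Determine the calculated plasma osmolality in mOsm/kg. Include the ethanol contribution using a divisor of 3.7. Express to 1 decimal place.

317.9 mOsm/kg

Calculated osmolality = 2·Na + glucose/18 + BUN/2.8 + ethanol/3.7
= 2·136 + 128/18 + 8/2.8 + 133/3.7
= 272 + 7.11 + 2.86 + 35.95
= 317.92 mOsm/kg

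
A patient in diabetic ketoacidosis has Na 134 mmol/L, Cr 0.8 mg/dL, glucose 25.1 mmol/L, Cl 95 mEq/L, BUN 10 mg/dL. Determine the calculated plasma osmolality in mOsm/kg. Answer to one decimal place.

Calculated osmolality = 2·Na + glucose + BUN/2.8
= 2·134 + 25.1 + 10/2.8
= 268 + 25.10 + 3.57
= 296.67 mOsm/kg

296.7 mOsm/kg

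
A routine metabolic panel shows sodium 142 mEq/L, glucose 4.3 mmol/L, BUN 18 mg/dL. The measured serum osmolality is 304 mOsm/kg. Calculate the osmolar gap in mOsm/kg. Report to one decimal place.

9.3 mOsm/kg

Calculated osmolality = 2·Na + glucose + BUN/2.8
= 2·142 + 4.3 + 18/2.8
= 284 + 4.30 + 6.43
= 294.73 mOsm/kg ≈ 294.7 mOsm/kg
Osmolar gap = measured − calculated = 304 − 294.7 = 9.3 mOsm/kg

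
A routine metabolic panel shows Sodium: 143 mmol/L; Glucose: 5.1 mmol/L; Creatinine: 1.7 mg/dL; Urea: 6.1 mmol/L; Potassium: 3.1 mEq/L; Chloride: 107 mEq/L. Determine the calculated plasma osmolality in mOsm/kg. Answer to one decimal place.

Calculated osmolality = 2·Na + glucose + urea
= 2·143 + 5.1 + 6.1
= 286 + 5.10 + 6.10
= 297.2 mOsm/kg

297.2 mOsm/kg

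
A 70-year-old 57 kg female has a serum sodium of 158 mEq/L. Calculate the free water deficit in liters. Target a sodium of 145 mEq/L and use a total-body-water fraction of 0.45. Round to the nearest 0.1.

TBW = 0.45 · 57 = 25.65 L
Free water deficit = TBW · (Na/145 − 1)
= 25.65 · (158/145 − 1)
= 25.65 · 0.0897
= 2.3 L

2.3 L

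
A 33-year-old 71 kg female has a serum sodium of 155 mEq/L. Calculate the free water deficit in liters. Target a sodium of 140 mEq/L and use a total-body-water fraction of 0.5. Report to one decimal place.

TBW = 0.5 · 71 = 35.5 L
Free water deficit = TBW · (Na/140 − 1)
= 35.5 · (155/140 − 1)
= 35.5 · 0.1071
= 3.8 L

3.8 L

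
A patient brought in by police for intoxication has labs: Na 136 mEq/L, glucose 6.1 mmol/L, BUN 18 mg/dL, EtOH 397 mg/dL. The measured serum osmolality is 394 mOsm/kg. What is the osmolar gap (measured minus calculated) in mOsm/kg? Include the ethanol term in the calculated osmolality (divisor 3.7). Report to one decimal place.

2.2 mOsm/kg

Calculated osmolality = 2·Na + glucose + BUN/2.8 + ethanol/3.7
= 2·136 + 6.1 + 18/2.8 + 397/3.7
= 272 + 6.10 + 6.43 + 107.30
= 391.83 mOsm/kg ≈ 391.8 mOsm/kg
Osmolar gap = measured − calculated = 394 − 391.8 = 2.2 mOsm/kg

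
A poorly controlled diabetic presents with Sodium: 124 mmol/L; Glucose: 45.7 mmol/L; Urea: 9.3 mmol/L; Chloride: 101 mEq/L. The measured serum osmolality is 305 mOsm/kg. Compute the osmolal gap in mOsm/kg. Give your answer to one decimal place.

2.0 mOsm/kg

Calculated osmolality = 2·Na + glucose + urea
= 2·124 + 45.7 + 9.3
= 248 + 45.70 + 9.30
= 303 mOsm/kg ≈ 303.0 mOsm/kg
Osmolar gap = measured − calculated = 305 − 303.0 = 2.0 mOsm/kg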